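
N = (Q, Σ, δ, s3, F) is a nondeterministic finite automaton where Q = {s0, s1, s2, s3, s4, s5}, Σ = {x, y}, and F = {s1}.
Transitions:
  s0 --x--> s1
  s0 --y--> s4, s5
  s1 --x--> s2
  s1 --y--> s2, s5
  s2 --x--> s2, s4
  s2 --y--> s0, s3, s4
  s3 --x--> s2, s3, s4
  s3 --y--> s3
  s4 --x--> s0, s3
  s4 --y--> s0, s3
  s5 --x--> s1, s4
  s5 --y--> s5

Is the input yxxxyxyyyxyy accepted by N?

Start: {s3}
read y: {s3}
read x: {s2, s3, s4}
read x: {s0, s2, s3, s4}
read x: {s0, s1, s2, s3, s4}
read y: {s0, s2, s3, s4, s5}
read x: {s0, s1, s2, s3, s4}
read y: {s0, s2, s3, s4, s5}
read y: {s0, s3, s4, s5}
read y: {s0, s3, s4, s5}
read x: {s0, s1, s2, s3, s4}
read y: {s0, s2, s3, s4, s5}
read y: {s0, s3, s4, s5}
Reachable ∩ accepting = {} — empty.

rejected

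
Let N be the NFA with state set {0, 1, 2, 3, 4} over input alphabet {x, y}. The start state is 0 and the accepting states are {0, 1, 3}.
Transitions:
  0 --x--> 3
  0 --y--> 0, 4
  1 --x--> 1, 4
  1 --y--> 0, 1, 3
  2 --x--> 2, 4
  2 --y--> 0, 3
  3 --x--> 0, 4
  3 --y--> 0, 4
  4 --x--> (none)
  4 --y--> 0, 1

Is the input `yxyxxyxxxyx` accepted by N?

accepted

Start: {0}
read y: {0, 4}
read x: {3}
read y: {0, 4}
read x: {3}
read x: {0, 4}
read y: {0, 1, 4}
read x: {1, 3, 4}
read x: {0, 1, 4}
read x: {1, 3, 4}
read y: {0, 1, 3, 4}
read x: {0, 1, 3, 4}
Reachable ∩ accepting = {0, 1, 3} — nonempty.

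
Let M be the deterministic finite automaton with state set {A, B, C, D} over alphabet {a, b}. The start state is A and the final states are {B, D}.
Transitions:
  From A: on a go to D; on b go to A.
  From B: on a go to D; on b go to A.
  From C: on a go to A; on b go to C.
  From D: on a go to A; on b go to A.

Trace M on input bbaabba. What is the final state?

A --b--> A
A --b--> A
A --a--> D
D --a--> A
A --b--> A
A --b--> A
A --a--> D

D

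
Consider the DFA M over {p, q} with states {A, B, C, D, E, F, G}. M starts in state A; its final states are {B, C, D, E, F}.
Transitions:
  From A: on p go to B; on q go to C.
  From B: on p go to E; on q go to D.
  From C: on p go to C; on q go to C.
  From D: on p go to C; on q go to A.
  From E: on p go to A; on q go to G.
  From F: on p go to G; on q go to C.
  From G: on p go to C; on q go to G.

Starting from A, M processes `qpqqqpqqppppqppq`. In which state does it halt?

A --q--> C
C --p--> C
C --q--> C
C --q--> C
C --q--> C
C --p--> C
C --q--> C
C --q--> C
C --p--> C
C --p--> C
C --p--> C
C --p--> C
C --q--> C
C --p--> C
C --p--> C
C --q--> C

C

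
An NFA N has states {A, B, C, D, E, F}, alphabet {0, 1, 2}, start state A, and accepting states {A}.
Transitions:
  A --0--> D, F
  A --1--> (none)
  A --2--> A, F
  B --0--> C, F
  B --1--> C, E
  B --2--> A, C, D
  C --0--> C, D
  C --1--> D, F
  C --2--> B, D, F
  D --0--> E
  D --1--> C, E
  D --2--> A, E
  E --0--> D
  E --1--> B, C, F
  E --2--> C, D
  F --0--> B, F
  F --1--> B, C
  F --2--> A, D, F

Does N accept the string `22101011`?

Start: {A}
read 2: {A, F}
read 2: {A, D, F}
read 1: {B, C, E}
read 0: {C, D, F}
read 1: {B, C, D, E, F}
read 0: {B, C, D, E, F}
read 1: {B, C, D, E, F}
read 1: {B, C, D, E, F}
Reachable ∩ accepting = {} — empty.

rejected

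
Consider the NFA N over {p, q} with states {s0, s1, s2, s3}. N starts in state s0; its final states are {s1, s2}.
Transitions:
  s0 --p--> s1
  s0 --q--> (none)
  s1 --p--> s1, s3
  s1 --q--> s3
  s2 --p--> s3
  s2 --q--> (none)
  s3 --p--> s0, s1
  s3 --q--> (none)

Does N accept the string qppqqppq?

rejected

Start: {s0}
read q: {}
The reachable set is empty and stays empty for the remaining 7 symbols.
Reachable ∩ accepting = {} — empty.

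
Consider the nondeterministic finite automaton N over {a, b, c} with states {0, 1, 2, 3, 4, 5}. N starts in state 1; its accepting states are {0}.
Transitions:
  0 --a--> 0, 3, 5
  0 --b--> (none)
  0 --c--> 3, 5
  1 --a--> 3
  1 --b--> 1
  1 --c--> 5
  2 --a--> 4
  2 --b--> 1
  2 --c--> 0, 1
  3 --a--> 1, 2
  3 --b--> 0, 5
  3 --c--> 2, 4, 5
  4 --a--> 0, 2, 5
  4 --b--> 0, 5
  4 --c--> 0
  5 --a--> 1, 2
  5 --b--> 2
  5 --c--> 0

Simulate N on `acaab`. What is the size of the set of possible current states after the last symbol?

Start: {1}
read a: {3}
read c: {2, 4, 5}
read a: {0, 1, 2, 4, 5}
read a: {0, 1, 2, 3, 4, 5}
read b: {0, 1, 2, 5}
Final reachable set {0, 1, 2, 5} has 4 states.

4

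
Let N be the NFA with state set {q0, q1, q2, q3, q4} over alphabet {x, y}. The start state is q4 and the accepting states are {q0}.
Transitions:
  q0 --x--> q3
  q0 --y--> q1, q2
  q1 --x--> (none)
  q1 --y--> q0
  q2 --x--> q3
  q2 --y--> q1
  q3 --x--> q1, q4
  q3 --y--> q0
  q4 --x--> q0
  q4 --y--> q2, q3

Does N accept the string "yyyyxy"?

accepted

Start: {q4}
read y: {q2, q3}
read y: {q0, q1}
read y: {q0, q1, q2}
read y: {q0, q1, q2}
read x: {q3}
read y: {q0}
Reachable ∩ accepting = {q0} — nonempty.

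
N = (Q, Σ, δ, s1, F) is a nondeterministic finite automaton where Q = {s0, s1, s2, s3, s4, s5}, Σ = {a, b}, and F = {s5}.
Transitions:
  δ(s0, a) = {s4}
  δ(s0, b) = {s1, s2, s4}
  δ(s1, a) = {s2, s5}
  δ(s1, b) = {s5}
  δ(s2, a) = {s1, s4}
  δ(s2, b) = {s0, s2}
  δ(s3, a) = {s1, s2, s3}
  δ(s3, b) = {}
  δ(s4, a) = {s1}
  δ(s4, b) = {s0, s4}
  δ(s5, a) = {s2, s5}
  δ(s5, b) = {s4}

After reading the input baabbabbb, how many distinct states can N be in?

5

Start: {s1}
read b: {s5}
read a: {s2, s5}
read a: {s1, s2, s4, s5}
read b: {s0, s2, s4, s5}
read b: {s0, s1, s2, s4}
read a: {s1, s2, s4, s5}
read b: {s0, s2, s4, s5}
read b: {s0, s1, s2, s4}
read b: {s0, s1, s2, s4, s5}
Final reachable set {s0, s1, s2, s4, s5} has 5 states.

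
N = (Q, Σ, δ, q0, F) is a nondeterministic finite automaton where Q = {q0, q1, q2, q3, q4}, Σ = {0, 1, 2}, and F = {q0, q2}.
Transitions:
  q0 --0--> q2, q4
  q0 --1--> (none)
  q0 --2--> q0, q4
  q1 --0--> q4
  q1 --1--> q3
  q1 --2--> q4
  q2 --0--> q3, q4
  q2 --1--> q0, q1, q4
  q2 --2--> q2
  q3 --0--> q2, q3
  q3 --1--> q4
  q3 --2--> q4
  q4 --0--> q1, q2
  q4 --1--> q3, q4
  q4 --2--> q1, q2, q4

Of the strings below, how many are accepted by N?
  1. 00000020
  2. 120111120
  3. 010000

00000020: accepted
120111120: rejected
010000: accepted

2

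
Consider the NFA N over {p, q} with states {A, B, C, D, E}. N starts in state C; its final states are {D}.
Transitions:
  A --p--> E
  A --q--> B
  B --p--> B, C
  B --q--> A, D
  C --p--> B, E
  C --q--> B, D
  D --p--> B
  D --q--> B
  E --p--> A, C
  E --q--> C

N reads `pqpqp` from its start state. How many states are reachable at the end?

Start: {C}
read p: {B, E}
read q: {A, C, D}
read p: {B, E}
read q: {A, C, D}
read p: {B, E}
Final reachable set {B, E} has 2 states.

2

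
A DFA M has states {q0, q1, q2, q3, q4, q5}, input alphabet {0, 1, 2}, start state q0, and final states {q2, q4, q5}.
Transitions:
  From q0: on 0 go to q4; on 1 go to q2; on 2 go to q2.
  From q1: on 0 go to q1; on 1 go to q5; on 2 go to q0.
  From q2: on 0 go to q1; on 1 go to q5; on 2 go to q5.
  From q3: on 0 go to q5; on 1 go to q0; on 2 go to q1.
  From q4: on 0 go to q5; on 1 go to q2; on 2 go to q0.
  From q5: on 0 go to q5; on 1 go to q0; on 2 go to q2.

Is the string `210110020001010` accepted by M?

q0 --2--> q2
q2 --1--> q5
q5 --0--> q5
q5 --1--> q0
q0 --1--> q2
q2 --0--> q1
q1 --0--> q1
q1 --2--> q0
q0 --0--> q4
q4 --0--> q5
q5 --0--> q5
q5 --1--> q0
q0 --0--> q4
q4 --1--> q2
q2 --0--> q1
End in state q1, which is not an accepting state.

rejected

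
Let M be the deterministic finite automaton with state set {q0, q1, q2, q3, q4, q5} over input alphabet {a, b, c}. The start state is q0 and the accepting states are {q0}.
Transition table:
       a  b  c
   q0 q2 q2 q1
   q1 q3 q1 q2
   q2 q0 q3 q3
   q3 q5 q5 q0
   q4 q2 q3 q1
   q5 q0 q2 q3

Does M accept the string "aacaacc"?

accepted

q0 --a--> q2
q2 --a--> q0
q0 --c--> q1
q1 --a--> q3
q3 --a--> q5
q5 --c--> q3
q3 --c--> q0
End in state q0, which is an accepting state.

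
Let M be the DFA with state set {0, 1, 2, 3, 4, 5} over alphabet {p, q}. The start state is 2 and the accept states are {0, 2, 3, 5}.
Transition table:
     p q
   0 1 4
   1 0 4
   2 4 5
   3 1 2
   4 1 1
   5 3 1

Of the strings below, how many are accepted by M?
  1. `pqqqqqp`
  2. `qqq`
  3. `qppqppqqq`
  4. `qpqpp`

1

`pqqqqqp`: accepted
`qqq`: rejected
`qppqppqqq`: rejected
`qpqpp`: rejected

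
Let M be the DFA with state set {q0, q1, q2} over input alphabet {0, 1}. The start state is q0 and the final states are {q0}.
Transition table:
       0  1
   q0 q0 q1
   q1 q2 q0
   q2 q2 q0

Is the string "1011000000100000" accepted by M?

accepted

q0 --1--> q1
q1 --0--> q2
q2 --1--> q0
q0 --1--> q1
q1 --0--> q2
q2 --0--> q2
q2 --0--> q2
q2 --0--> q2
q2 --0--> q2
q2 --0--> q2
q2 --1--> q0
q0 --0--> q0
q0 --0--> q0
q0 --0--> q0
q0 --0--> q0
q0 --0--> q0
End in state q0, which is an accepting state.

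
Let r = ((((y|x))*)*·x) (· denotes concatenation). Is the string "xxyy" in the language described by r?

no

No split of xxyy into u·v has (((y|x))*)* matching u and x matching v.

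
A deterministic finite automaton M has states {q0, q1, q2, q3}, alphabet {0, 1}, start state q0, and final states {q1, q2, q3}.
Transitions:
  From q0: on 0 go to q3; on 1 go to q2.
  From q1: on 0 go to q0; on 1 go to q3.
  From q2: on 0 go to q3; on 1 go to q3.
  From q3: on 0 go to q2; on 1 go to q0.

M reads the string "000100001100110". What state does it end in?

q0 --0--> q3
q3 --0--> q2
q2 --0--> q3
q3 --1--> q0
q0 --0--> q3
q3 --0--> q2
q2 --0--> q3
q3 --0--> q2
q2 --1--> q3
q3 --1--> q0
q0 --0--> q3
q3 --0--> q2
q2 --1--> q3
q3 --1--> q0
q0 --0--> q3

q3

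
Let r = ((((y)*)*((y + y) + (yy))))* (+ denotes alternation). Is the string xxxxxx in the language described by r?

xxxxxx cannot be split into zero or more pieces each matching (((y)*)*((y+y)+(yy))).

no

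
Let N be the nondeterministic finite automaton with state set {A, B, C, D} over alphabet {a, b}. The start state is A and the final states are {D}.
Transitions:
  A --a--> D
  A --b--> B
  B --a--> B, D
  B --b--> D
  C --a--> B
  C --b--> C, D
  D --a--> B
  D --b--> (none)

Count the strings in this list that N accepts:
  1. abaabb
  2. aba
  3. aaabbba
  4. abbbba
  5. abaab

abaabb: rejected
aba: rejected
aaabbba: rejected
abbbba: rejected
abaab: rejected

0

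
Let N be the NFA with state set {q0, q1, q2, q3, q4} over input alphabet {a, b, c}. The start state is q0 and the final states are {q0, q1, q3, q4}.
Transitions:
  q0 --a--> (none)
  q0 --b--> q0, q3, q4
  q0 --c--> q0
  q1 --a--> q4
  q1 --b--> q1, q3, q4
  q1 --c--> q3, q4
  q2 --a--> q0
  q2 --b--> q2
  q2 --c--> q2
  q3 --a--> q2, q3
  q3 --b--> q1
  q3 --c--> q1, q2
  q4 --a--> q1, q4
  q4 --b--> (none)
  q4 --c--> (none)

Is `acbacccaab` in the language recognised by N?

Start: {q0}
read a: {}
The reachable set is empty and stays empty for the remaining 9 symbols.
Reachable ∩ accepting = {} — empty.

rejected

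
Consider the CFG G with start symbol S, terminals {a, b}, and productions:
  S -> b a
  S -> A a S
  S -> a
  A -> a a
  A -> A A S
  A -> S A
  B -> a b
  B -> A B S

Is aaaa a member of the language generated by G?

yes

S ⇒ AaS ⇒ aaaS ⇒ aaaa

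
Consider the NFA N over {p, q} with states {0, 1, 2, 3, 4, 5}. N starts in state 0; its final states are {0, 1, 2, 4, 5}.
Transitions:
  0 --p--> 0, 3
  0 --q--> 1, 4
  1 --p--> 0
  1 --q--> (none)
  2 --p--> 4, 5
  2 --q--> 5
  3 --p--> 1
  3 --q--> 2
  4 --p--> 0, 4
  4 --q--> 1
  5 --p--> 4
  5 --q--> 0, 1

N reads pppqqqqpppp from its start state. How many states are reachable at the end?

4

Start: {0}
read p: {0, 3}
read p: {0, 1, 3}
read p: {0, 1, 3}
read q: {1, 2, 4}
read q: {1, 5}
read q: {0, 1}
read q: {1, 4}
read p: {0, 4}
read p: {0, 3, 4}
read p: {0, 1, 3, 4}
read p: {0, 1, 3, 4}
Final reachable set {0, 1, 3, 4} has 4 states.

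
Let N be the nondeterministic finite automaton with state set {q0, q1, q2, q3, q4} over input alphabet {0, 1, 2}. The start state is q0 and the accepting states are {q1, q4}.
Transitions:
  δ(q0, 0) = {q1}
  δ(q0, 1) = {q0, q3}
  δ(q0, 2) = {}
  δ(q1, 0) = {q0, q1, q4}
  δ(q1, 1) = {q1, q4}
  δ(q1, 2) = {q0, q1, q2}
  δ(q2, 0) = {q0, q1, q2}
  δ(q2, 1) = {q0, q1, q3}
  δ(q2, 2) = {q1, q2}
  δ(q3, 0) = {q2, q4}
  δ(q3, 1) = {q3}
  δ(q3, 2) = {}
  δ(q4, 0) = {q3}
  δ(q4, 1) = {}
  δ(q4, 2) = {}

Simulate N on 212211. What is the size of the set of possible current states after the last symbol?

Start: {q0}
read 2: {}
The reachable set is empty and stays empty for the remaining 5 symbols.
Final reachable set {} has 0 states.

0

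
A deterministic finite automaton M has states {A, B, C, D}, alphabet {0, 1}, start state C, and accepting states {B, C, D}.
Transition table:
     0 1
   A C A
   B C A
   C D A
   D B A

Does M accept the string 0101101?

rejected

C --0--> D
D --1--> A
A --0--> C
C --1--> A
A --1--> A
A --0--> C
C --1--> A
End in state A, which is not an accepting state.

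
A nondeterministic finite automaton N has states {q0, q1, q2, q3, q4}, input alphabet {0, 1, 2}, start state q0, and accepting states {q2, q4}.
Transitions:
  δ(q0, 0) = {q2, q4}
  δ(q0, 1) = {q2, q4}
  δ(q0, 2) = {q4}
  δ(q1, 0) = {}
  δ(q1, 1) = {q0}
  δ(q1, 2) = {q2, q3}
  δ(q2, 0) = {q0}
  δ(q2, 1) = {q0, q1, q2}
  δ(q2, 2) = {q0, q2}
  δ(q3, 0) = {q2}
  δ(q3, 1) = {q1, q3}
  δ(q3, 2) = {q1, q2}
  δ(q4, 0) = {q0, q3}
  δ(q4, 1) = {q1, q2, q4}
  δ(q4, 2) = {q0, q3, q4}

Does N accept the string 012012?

Start: {q0}
read 0: {q2, q4}
read 1: {q0, q1, q2, q4}
read 2: {q0, q2, q3, q4}
read 0: {q0, q2, q3, q4}
read 1: {q0, q1, q2, q3, q4}
read 2: {q0, q1, q2, q3, q4}
Reachable ∩ accepting = {q2, q4} — nonempty.

accepted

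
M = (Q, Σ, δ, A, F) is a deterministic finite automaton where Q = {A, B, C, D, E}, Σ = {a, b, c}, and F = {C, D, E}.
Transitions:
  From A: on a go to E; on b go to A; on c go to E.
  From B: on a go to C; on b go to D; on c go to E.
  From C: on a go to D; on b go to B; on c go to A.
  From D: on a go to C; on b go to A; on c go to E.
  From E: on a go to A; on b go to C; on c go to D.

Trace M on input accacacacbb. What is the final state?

A --a--> E
E --c--> D
D --c--> E
E --a--> A
A --c--> E
E --a--> A
A --c--> E
E --a--> A
A --c--> E
E --b--> C
C --b--> B

B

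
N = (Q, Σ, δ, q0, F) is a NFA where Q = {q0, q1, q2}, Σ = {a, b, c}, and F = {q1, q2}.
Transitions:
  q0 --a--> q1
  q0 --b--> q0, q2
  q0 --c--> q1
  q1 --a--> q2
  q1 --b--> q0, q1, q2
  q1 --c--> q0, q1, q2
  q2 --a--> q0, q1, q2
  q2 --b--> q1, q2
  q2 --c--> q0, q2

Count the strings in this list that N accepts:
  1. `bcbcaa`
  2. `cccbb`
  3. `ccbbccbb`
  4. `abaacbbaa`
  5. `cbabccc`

5

`bcbcaa`: accepted
`cccbb`: accepted
`ccbbccbb`: accepted
`abaacbbaa`: accepted
`cbabccc`: accepted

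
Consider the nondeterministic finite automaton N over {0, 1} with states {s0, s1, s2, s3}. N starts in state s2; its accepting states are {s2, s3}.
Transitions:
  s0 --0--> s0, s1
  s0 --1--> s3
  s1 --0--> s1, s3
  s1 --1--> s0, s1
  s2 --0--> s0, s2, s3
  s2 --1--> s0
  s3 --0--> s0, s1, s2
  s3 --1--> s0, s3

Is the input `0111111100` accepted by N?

accepted

Start: {s2}
read 0: {s0, s2, s3}
read 1: {s0, s3}
read 1: {s0, s3}
read 1: {s0, s3}
read 1: {s0, s3}
read 1: {s0, s3}
read 1: {s0, s3}
read 1: {s0, s3}
read 0: {s0, s1, s2}
read 0: {s0, s1, s2, s3}
Reachable ∩ accepting = {s2, s3} — nonempty.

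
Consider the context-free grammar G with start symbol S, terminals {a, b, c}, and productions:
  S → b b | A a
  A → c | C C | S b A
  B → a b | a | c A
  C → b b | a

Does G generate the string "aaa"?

yes

S ⇒ Aa ⇒ CCa ⇒ aCa ⇒ aaa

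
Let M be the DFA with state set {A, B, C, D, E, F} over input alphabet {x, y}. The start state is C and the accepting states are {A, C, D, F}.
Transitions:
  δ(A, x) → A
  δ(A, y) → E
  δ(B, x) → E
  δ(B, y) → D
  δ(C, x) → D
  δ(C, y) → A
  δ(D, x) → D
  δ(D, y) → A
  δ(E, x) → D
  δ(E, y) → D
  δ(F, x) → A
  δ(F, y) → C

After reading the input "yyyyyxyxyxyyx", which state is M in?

C --y--> A
A --y--> E
E --y--> D
D --y--> A
A --y--> E
E --x--> D
D --y--> A
A --x--> A
A --y--> E
E --x--> D
D --y--> A
A --y--> E
E --x--> D

D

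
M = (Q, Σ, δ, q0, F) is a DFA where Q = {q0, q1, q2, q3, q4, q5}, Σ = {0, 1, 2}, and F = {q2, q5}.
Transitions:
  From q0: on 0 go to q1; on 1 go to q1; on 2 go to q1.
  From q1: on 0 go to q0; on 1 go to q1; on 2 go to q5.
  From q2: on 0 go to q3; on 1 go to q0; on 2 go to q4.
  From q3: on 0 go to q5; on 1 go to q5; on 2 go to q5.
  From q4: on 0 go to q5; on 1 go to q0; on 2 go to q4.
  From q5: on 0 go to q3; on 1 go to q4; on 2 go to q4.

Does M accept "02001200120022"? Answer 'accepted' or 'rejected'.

q0 --0--> q1
q1 --2--> q5
q5 --0--> q3
q3 --0--> q5
q5 --1--> q4
q4 --2--> q4
q4 --0--> q5
q5 --0--> q3
q3 --1--> q5
q5 --2--> q4
q4 --0--> q5
q5 --0--> q3
q3 --2--> q5
q5 --2--> q4
End in state q4, which is not an accepting state.

rejected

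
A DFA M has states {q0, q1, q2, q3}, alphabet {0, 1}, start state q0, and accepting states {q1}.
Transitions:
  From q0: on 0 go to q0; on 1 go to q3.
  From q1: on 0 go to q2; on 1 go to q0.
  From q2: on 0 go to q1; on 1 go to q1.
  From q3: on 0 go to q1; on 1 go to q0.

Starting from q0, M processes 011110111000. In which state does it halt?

q0 --0--> q0
q0 --1--> q3
q3 --1--> q0
q0 --1--> q3
q3 --1--> q0
q0 --0--> q0
q0 --1--> q3
q3 --1--> q0
q0 --1--> q3
q3 --0--> q1
q1 --0--> q2
q2 --0--> q1

q1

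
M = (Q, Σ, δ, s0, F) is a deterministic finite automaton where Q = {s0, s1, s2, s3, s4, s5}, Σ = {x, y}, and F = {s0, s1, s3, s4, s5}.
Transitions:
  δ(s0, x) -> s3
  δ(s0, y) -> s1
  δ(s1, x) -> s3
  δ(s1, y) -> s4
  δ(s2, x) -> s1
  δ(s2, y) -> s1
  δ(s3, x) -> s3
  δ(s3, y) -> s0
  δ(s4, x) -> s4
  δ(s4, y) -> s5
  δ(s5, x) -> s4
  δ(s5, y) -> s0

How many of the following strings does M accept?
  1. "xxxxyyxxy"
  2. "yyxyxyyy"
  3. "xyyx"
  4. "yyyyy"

"xxxxyyxxy": accepted
"yyxyxyyy": accepted
"xyyx": accepted
"yyyyy": accepted

4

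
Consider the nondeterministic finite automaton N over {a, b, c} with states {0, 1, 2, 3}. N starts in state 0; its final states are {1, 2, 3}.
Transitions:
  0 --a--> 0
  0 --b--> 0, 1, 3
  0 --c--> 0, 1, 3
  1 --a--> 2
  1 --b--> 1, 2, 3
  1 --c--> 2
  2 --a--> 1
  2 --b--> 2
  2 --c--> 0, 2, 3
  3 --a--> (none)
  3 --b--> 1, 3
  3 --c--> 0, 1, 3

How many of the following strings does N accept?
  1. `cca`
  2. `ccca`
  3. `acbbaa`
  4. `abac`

4

`cca`: accepted
`ccca`: accepted
`acbbaa`: accepted
`abac`: accepted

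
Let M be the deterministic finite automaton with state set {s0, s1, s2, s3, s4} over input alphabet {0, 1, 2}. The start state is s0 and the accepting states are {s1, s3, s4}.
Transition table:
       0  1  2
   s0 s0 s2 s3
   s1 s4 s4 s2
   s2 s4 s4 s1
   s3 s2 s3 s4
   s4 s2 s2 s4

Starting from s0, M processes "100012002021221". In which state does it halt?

s0 --1--> s2
s2 --0--> s4
s4 --0--> s2
s2 --0--> s4
s4 --1--> s2
s2 --2--> s1
s1 --0--> s4
s4 --0--> s2
s2 --2--> s1
s1 --0--> s4
s4 --2--> s4
s4 --1--> s2
s2 --2--> s1
s1 --2--> s2
s2 --1--> s4

s4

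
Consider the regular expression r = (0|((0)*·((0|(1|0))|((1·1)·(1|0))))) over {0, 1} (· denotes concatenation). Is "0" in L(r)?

yes

The left alternative 0 matches 0.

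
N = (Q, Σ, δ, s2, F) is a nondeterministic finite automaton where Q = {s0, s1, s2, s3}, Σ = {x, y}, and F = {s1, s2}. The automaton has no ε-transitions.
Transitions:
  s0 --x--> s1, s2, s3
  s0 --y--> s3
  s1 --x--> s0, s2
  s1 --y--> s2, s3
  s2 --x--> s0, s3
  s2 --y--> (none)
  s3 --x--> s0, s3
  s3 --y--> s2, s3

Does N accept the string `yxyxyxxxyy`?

rejected

Start: {s2}
read y: {}
The reachable set is empty and stays empty for the remaining 9 symbols.
Reachable ∩ accepting = {} — empty.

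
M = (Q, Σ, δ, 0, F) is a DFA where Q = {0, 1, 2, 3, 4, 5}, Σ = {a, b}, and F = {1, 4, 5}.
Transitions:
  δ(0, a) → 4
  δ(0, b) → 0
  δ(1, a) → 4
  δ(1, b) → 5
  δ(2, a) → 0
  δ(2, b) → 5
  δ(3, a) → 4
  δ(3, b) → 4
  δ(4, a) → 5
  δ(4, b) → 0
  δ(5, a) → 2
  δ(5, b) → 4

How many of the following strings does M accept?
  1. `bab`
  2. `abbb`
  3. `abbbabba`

1

`bab`: rejected
`abbb`: rejected
`abbbabba`: accepted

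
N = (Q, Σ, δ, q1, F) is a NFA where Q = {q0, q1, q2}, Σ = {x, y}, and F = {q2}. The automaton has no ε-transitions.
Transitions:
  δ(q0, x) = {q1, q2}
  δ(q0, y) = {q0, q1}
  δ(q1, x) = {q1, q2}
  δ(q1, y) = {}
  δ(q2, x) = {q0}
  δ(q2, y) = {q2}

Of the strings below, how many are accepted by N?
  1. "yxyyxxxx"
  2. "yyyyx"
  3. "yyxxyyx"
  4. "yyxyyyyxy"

0

"yxyyxxxx": rejected
"yyyyx": rejected
"yyxxyyx": rejected
"yyxyyyyxy": rejected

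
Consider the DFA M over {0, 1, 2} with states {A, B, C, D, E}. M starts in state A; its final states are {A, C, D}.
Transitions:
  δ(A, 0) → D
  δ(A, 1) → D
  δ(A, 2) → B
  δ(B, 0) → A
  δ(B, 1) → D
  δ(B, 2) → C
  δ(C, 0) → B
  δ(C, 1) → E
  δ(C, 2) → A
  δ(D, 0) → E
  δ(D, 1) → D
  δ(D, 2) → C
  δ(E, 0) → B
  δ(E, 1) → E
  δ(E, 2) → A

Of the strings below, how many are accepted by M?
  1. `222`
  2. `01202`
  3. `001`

`222`: accepted
`01202`: accepted
`001`: rejected

2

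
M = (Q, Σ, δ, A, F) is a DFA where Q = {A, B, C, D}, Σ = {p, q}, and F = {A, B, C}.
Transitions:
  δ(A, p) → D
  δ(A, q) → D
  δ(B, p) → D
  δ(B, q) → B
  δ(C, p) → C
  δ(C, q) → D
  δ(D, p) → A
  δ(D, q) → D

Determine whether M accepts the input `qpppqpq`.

rejected

A --q--> D
D --p--> A
A --p--> D
D --p--> A
A --q--> D
D --p--> A
A --q--> D
End in state D, which is not an accepting state.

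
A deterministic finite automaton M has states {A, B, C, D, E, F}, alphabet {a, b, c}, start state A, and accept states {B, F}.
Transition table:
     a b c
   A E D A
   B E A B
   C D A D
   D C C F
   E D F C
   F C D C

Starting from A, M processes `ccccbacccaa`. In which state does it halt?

A --c--> A
A --c--> A
A --c--> A
A --c--> A
A --b--> D
D --a--> C
C --c--> D
D --c--> F
F --c--> C
C --a--> D
D --a--> C

C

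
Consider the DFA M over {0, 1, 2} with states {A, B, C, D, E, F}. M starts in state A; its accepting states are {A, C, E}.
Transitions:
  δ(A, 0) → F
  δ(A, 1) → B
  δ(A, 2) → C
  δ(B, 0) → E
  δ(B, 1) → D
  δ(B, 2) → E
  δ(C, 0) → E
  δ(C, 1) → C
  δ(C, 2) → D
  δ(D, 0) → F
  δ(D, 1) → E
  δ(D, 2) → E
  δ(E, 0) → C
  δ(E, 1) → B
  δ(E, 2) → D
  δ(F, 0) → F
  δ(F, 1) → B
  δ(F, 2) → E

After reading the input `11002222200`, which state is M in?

A --1--> B
B --1--> D
D --0--> F
F --0--> F
F --2--> E
E --2--> D
D --2--> E
E --2--> D
D --2--> E
E --0--> C
C --0--> E

E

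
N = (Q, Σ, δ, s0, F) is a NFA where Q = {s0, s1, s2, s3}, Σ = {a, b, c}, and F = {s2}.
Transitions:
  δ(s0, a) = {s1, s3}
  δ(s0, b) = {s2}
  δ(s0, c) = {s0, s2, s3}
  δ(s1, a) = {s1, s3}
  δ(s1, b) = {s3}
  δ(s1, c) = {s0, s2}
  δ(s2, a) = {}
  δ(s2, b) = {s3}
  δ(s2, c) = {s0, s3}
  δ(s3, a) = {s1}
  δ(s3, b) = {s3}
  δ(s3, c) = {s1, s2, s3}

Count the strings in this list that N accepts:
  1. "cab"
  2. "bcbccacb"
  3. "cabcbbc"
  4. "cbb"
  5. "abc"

"cab": rejected
"bcbccacb": accepted
"cabcbbc": accepted
"cbb": rejected
"abc": accepted

3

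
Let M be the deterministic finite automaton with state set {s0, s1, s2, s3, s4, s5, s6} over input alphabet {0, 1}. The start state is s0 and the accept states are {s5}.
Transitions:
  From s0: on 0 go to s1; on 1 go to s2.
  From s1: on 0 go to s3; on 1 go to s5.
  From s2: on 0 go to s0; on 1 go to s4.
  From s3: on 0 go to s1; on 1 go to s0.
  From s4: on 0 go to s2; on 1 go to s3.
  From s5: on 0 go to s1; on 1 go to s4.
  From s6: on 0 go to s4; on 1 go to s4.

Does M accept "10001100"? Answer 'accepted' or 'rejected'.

s0 --1--> s2
s2 --0--> s0
s0 --0--> s1
s1 --0--> s3
s3 --1--> s0
s0 --1--> s2
s2 --0--> s0
s0 --0--> s1
End in state s1, which is not an accepting state.

rejected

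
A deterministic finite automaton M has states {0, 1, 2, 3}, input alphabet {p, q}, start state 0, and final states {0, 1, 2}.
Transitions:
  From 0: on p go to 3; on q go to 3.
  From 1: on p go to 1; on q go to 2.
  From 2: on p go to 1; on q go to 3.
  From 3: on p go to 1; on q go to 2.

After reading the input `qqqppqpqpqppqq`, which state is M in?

3

0 --q--> 3
3 --q--> 2
2 --q--> 3
3 --p--> 1
1 --p--> 1
1 --q--> 2
2 --p--> 1
1 --q--> 2
2 --p--> 1
1 --q--> 2
2 --p--> 1
1 --p--> 1
1 --q--> 2
2 --q--> 3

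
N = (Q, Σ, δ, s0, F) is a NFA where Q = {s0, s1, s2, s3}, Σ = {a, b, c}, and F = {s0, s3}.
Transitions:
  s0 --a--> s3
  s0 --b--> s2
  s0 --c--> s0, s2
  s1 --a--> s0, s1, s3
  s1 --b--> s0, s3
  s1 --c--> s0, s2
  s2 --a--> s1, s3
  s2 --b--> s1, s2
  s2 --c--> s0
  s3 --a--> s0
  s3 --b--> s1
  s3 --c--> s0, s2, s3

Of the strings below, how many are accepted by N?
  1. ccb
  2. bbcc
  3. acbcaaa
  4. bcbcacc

3

ccb: rejected
bbcc: accepted
acbcaaa: accepted
bcbcacc: accepted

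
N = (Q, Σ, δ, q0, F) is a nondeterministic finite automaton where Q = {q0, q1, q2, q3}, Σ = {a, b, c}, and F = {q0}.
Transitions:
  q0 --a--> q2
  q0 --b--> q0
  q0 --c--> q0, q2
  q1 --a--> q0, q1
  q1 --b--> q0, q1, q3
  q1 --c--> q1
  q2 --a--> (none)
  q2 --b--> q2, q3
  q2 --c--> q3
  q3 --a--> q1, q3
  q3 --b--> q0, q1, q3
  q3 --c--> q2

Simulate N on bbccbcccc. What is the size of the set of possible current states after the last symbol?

Start: {q0}
read b: {q0}
read b: {q0}
read c: {q0, q2}
read c: {q0, q2, q3}
read b: {q0, q1, q2, q3}
read c: {q0, q1, q2, q3}
read c: {q0, q1, q2, q3}
read c: {q0, q1, q2, q3}
read c: {q0, q1, q2, q3}
Final reachable set {q0, q1, q2, q3} has 4 states.

4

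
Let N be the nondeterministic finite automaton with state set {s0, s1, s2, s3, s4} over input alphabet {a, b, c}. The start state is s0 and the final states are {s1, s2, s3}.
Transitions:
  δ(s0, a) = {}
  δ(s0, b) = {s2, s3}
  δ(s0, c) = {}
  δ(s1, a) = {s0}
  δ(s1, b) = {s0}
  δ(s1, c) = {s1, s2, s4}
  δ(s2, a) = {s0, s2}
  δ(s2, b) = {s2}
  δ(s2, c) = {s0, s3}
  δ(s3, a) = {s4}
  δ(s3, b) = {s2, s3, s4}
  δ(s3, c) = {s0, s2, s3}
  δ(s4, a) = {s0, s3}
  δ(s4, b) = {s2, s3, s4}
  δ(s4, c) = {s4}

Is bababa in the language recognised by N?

Start: {s0}
read b: {s2, s3}
read a: {s0, s2, s4}
read b: {s2, s3, s4}
read a: {s0, s2, s3, s4}
read b: {s2, s3, s4}
read a: {s0, s2, s3, s4}
Reachable ∩ accepting = {s2, s3} — nonempty.

accepted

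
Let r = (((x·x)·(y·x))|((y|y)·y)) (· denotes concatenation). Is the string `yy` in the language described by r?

yes

The right alternative ((y|y)·y) matches yy.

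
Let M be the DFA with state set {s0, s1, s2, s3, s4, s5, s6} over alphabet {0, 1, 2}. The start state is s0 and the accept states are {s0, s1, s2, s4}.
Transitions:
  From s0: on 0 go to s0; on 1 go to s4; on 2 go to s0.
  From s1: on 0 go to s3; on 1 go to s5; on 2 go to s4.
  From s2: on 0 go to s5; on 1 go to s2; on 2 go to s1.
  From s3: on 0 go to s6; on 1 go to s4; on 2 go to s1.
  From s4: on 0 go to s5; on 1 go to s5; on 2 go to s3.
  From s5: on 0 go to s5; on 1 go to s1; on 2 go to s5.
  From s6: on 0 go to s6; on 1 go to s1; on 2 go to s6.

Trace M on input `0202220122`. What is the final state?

s1

s0 --0--> s0
s0 --2--> s0
s0 --0--> s0
s0 --2--> s0
s0 --2--> s0
s0 --2--> s0
s0 --0--> s0
s0 --1--> s4
s4 --2--> s3
s3 --2--> s1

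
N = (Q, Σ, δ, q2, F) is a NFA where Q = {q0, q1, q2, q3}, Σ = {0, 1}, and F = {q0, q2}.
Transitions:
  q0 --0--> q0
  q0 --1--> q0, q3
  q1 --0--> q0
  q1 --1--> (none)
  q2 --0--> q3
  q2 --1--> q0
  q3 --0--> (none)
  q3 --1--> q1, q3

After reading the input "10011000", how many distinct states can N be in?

Start: {q2}
read 1: {q0}
read 0: {q0}
read 0: {q0}
read 1: {q0, q3}
read 1: {q0, q1, q3}
read 0: {q0}
read 0: {q0}
read 0: {q0}
Final reachable set {q0} has 1 state.

1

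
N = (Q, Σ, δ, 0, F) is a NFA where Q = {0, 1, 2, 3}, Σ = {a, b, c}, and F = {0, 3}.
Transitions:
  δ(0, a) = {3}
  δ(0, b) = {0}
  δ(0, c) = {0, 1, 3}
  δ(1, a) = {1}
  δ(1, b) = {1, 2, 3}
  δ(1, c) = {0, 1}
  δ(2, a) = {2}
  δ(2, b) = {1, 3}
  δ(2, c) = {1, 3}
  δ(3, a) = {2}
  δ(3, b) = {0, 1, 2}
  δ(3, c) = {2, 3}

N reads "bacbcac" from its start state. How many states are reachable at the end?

Start: {0}
read b: {0}
read a: {3}
read c: {2, 3}
read b: {0, 1, 2, 3}
read c: {0, 1, 2, 3}
read a: {1, 2, 3}
read c: {0, 1, 2, 3}
Final reachable set {0, 1, 2, 3} has 4 states.

4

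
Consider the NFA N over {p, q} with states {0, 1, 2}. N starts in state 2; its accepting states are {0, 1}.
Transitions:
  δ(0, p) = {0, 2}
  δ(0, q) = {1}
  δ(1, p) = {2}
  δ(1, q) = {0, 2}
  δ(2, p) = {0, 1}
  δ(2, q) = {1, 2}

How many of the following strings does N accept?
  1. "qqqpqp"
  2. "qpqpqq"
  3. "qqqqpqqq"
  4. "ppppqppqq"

"qqqpqp": accepted
"qpqpqq": accepted
"qqqqpqqq": accepted
"ppppqppqq": accepted

4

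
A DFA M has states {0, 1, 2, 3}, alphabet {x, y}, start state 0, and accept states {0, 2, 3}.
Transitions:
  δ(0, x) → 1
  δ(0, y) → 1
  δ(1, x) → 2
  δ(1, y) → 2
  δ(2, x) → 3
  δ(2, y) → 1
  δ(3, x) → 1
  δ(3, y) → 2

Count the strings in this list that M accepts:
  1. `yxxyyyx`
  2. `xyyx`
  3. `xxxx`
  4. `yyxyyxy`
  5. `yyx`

3

`yxxyyyx`: accepted
`xyyx`: accepted
`xxxx`: rejected
`yyxyyxy`: rejected
`yyx`: accepted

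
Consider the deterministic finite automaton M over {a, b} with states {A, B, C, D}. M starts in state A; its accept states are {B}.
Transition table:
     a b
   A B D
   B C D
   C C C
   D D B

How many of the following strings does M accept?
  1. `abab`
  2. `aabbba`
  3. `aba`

`abab`: accepted
`aabbba`: rejected
`aba`: rejected

1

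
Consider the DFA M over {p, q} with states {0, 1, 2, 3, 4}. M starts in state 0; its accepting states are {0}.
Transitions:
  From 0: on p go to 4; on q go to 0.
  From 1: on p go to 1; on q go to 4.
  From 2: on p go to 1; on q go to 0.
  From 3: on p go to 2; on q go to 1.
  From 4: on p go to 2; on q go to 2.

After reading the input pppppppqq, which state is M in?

0 --p--> 4
4 --p--> 2
2 --p--> 1
1 --p--> 1
1 --p--> 1
1 --p--> 1
1 --p--> 1
1 --q--> 4
4 --q--> 2

2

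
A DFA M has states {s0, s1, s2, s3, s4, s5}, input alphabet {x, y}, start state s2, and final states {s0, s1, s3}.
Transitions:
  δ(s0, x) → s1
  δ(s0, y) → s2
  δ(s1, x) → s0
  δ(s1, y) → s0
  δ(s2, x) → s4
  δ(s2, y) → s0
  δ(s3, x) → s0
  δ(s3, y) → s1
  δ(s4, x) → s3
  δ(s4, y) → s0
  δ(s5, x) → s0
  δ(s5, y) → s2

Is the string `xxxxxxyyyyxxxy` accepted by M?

rejected

s2 --x--> s4
s4 --x--> s3
s3 --x--> s0
s0 --x--> s1
s1 --x--> s0
s0 --x--> s1
s1 --y--> s0
s0 --y--> s2
s2 --y--> s0
s0 --y--> s2
s2 --x--> s4
s4 --x--> s3
s3 --x--> s0
s0 --y--> s2
End in state s2, which is not an accepting state.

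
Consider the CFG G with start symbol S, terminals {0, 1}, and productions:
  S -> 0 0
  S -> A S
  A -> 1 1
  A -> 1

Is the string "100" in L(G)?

yes

S ⇒ AS ⇒ 1S ⇒ 100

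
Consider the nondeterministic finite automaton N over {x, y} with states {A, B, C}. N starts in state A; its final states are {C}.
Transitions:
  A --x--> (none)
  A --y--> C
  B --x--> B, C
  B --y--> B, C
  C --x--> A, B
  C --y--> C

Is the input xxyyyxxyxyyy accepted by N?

rejected

Start: {A}
read x: {}
The reachable set is empty and stays empty for the remaining 11 symbols.
Reachable ∩ accepting = {} — empty.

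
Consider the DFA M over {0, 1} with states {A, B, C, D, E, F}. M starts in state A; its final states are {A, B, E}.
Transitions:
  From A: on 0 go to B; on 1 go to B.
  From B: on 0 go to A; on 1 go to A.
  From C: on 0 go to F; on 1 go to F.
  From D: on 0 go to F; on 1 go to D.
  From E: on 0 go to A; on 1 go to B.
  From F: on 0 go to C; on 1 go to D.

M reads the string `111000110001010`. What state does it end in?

B

A --1--> B
B --1--> A
A --1--> B
B --0--> A
A --0--> B
B --0--> A
A --1--> B
B --1--> A
A --0--> B
B --0--> A
A --0--> B
B --1--> A
A --0--> B
B --1--> A
A --0--> B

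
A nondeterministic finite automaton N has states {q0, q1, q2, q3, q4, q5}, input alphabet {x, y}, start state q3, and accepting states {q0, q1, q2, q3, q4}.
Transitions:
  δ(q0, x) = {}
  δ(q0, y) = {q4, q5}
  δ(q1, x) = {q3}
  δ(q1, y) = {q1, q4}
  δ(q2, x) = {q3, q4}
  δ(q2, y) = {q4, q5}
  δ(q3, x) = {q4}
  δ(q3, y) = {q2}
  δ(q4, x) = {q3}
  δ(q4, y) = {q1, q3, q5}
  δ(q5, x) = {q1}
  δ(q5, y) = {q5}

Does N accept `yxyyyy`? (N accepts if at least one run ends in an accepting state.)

Start: {q3}
read y: {q2}
read x: {q3, q4}
read y: {q1, q2, q3, q5}
read y: {q1, q2, q4, q5}
read y: {q1, q3, q4, q5}
read y: {q1, q2, q3, q4, q5}
Reachable ∩ accepting = {q1, q2, q3, q4} — nonempty.

accepted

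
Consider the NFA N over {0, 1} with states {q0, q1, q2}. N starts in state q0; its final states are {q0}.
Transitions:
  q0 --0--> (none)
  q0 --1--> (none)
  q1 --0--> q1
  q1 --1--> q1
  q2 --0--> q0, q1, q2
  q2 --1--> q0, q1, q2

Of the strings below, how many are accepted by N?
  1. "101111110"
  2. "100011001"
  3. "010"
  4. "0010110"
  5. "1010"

"101111110": rejected
"100011001": rejected
"010": rejected
"0010110": rejected
"1010": rejected

0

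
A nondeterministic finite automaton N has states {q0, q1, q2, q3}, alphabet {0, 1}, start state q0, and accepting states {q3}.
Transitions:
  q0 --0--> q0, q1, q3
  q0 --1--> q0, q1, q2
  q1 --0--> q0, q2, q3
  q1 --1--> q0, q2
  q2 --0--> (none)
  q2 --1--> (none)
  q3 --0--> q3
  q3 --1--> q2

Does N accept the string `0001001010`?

accepted

Start: {q0}
read 0: {q0, q1, q3}
read 0: {q0, q1, q2, q3}
read 0: {q0, q1, q2, q3}
read 1: {q0, q1, q2}
read 0: {q0, q1, q2, q3}
read 0: {q0, q1, q2, q3}
read 1: {q0, q1, q2}
read 0: {q0, q1, q2, q3}
read 1: {q0, q1, q2}
read 0: {q0, q1, q2, q3}
Reachable ∩ accepting = {q3} — nonempty.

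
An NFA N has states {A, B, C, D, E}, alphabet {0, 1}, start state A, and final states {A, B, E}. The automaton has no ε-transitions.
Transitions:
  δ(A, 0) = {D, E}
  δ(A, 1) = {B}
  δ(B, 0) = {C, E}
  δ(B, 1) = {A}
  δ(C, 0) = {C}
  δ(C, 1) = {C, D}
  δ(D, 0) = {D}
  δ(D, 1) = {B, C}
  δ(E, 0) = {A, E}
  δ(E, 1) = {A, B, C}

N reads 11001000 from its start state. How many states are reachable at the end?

4

Start: {A}
read 1: {B}
read 1: {A}
read 0: {D, E}
read 0: {A, D, E}
read 1: {A, B, C}
read 0: {C, D, E}
read 0: {A, C, D, E}
read 0: {A, C, D, E}
Final reachable set {A, C, D, E} has 4 states.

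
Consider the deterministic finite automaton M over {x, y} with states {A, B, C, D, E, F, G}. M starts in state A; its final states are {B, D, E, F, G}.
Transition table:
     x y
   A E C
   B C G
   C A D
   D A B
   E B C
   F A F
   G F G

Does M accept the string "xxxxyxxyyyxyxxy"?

A --x--> E
E --x--> B
B --x--> C
C --x--> A
A --y--> C
C --x--> A
A --x--> E
E --y--> C
C --y--> D
D --y--> B
B --x--> C
C --y--> D
D --x--> A
A --x--> E
E --y--> C
End in state C, which is not an accepting state.

rejected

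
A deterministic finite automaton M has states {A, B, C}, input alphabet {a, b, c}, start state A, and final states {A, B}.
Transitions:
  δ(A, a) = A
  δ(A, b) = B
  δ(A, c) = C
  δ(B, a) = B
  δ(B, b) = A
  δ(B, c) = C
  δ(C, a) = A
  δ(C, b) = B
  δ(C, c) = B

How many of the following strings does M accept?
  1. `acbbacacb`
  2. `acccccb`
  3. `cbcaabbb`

3

`acbbacacb`: accepted
`acccccb`: accepted
`cbcaabbb`: accepted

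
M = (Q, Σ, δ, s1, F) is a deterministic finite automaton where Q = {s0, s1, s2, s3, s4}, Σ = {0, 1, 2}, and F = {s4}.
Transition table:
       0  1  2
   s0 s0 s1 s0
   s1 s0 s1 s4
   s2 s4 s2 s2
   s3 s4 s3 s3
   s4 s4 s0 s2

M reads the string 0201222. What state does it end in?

s2

s1 --0--> s0
s0 --2--> s0
s0 --0--> s0
s0 --1--> s1
s1 --2--> s4
s4 --2--> s2
s2 --2--> s2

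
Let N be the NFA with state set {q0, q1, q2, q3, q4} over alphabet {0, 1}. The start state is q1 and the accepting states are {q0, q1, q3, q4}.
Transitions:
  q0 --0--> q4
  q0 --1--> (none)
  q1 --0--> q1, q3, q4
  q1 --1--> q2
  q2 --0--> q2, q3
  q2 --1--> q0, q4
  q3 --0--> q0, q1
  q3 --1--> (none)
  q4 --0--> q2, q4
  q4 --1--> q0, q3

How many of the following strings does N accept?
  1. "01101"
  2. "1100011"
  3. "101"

3

"01101": accepted
"1100011": accepted
"101": accepted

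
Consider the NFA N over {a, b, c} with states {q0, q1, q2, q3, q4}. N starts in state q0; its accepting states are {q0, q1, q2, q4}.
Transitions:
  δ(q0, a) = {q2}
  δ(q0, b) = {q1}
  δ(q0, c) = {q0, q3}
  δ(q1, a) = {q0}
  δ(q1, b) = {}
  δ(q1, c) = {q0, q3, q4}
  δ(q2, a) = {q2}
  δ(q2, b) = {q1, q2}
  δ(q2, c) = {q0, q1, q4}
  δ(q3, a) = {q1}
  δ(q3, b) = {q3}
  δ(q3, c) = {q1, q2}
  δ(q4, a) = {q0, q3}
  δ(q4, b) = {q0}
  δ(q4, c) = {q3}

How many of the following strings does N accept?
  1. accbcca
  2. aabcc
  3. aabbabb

accbcca: accepted
aabcc: accepted
aabbabb: accepted

3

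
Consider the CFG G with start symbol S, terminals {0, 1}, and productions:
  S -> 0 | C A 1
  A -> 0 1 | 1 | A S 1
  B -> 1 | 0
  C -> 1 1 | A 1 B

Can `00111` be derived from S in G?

no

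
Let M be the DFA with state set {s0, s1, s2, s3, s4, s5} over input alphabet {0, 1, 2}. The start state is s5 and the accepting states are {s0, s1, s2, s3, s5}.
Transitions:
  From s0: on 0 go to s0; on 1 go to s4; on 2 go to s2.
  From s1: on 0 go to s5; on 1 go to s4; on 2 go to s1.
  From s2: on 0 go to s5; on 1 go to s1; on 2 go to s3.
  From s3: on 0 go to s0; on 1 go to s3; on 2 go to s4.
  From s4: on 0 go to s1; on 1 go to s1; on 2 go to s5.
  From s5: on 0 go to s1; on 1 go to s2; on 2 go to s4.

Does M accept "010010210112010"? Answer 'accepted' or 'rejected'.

accepted

s5 --0--> s1
s1 --1--> s4
s4 --0--> s1
s1 --0--> s5
s5 --1--> s2
s2 --0--> s5
s5 --2--> s4
s4 --1--> s1
s1 --0--> s5
s5 --1--> s2
s2 --1--> s1
s1 --2--> s1
s1 --0--> s5
s5 --1--> s2
s2 --0--> s5
End in state s5, which is an accepting state.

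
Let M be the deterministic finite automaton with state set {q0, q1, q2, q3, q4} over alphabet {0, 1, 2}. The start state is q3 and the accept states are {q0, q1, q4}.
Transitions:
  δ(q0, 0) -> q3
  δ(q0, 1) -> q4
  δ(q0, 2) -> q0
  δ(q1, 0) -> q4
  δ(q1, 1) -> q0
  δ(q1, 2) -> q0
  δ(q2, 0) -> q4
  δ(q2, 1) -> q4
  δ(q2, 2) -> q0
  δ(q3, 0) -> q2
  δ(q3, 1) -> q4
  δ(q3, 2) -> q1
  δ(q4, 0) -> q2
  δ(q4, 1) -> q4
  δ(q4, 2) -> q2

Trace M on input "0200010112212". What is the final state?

q3 --0--> q2
q2 --2--> q0
q0 --0--> q3
q3 --0--> q2
q2 --0--> q4
q4 --1--> q4
q4 --0--> q2
q2 --1--> q4
q4 --1--> q4
q4 --2--> q2
q2 --2--> q0
q0 --1--> q4
q4 --2--> q2

q2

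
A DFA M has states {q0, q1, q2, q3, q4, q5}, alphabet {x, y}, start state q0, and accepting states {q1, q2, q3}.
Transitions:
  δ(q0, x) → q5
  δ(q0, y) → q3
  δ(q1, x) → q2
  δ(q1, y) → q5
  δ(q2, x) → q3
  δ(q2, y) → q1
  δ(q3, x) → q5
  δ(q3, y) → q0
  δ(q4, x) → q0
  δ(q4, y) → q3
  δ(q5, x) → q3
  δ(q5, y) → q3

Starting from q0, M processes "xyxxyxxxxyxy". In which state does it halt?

q3

q0 --x--> q5
q5 --y--> q3
q3 --x--> q5
q5 --x--> q3
q3 --y--> q0
q0 --x--> q5
q5 --x--> q3
q3 --x--> q5
q5 --x--> q3
q3 --y--> q0
q0 --x--> q5
q5 --y--> q3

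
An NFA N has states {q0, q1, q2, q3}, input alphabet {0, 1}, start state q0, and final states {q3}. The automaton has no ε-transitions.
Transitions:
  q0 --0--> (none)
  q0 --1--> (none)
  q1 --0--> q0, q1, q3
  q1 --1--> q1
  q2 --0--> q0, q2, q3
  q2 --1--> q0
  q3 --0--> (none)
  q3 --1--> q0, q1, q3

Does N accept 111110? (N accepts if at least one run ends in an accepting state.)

rejected

Start: {q0}
read 1: {}
The reachable set is empty and stays empty for the remaining 5 symbols.
Reachable ∩ accepting = {} — empty.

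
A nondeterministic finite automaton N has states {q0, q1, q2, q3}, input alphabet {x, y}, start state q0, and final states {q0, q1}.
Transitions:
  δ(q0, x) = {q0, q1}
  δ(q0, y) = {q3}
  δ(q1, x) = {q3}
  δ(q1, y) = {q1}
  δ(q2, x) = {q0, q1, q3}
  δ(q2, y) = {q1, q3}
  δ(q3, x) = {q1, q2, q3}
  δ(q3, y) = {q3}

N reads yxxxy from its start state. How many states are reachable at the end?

Start: {q0}
read y: {q3}
read x: {q1, q2, q3}
read x: {q0, q1, q2, q3}
read x: {q0, q1, q2, q3}
read y: {q1, q3}
Final reachable set {q1, q3} has 2 states.

2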